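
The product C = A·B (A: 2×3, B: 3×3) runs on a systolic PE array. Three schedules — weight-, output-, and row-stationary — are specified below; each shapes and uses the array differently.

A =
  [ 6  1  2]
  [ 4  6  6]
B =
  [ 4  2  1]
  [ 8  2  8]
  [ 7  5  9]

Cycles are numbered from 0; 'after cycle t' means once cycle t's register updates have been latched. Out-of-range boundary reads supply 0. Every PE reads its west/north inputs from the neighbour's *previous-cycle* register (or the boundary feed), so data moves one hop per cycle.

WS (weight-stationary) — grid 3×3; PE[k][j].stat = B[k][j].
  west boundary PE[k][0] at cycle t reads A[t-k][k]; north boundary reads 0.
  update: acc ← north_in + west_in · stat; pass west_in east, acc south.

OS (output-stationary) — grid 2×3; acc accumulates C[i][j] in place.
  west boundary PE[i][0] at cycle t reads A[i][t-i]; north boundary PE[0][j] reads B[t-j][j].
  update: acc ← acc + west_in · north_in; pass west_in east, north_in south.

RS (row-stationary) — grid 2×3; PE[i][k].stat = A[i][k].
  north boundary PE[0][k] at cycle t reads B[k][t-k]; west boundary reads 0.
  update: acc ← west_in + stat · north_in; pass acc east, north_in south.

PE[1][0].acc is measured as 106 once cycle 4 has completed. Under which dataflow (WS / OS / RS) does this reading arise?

WS (3×3 grid), PE[1][0]:
  t=0 PE[1][0]: acc=0 h=0 v=0
  t=1 PE[1][0]: acc=32 h=1 v=32
  t=2 PE[1][0]: acc=64 h=6 v=64
  t=3 PE[1][0]: acc=0 h=0 v=0
  t=4 PE[1][0]: acc=0 h=0 v=0
OS (2×3 grid), PE[1][0]:
  t=0 PE[1][0]: acc=0 h=0 v=0
  t=1 PE[1][0]: acc=16 h=4 v=4
  t=2 PE[1][0]: acc=64 h=6 v=8
  t=3 PE[1][0]: acc=106 h=6 v=7
  t=4 PE[1][0]: acc=106 h=0 v=0
RS (2×3 grid), PE[1][0]:
  t=0 PE[1][0]: acc=0 h=0 v=0
  t=1 PE[1][0]: acc=16 h=16 v=4
  t=2 PE[1][0]: acc=8 h=8 v=2
  t=3 PE[1][0]: acc=4 h=4 v=1
  t=4 PE[1][0]: acc=0 h=0 v=0

dataflow = OS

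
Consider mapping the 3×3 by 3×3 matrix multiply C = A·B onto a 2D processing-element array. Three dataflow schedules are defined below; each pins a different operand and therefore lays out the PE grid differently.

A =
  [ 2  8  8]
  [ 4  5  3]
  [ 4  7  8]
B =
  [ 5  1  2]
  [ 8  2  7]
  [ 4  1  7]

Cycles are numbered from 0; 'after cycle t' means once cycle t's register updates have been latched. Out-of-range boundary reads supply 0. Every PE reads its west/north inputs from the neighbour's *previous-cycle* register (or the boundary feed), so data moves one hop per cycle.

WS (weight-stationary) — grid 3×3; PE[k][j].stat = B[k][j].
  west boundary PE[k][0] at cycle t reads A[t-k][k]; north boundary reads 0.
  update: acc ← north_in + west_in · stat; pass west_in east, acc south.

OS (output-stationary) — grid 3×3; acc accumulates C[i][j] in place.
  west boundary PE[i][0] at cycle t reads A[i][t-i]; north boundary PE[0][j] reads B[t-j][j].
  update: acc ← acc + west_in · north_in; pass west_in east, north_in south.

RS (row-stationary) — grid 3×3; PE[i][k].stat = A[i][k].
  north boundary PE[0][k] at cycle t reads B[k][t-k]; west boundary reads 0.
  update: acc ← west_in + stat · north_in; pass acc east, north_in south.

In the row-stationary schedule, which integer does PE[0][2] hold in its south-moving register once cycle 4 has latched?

register = 7

RS 3×3: PE[0][2] cycle-by-cycle (with neighbour feeds):
  after 0 — PE[0][1] acc=0, pass-E 0, pass-S 0
  after 0 — PE[0][2] acc=0, pass-E 0, pass-S 0
  after 1 — PE[0][1] acc=74, pass-E 74, pass-S 8
  after 1 — PE[0][2] acc=0, pass-E 0, pass-S 0
  after 2 — PE[0][1] acc=18, pass-E 18, pass-S 2
  after 2 — PE[0][2] acc=106, pass-E 106, pass-S 4
  after 3 — PE[0][1] acc=60, pass-E 60, pass-S 7
  after 3 — PE[0][2] acc=26, pass-E 26, pass-S 1
  after 4 — PE[0][1] acc=0, pass-E 0, pass-S 0
  after 4 — PE[0][2] acc=116, pass-E 116, pass-S 7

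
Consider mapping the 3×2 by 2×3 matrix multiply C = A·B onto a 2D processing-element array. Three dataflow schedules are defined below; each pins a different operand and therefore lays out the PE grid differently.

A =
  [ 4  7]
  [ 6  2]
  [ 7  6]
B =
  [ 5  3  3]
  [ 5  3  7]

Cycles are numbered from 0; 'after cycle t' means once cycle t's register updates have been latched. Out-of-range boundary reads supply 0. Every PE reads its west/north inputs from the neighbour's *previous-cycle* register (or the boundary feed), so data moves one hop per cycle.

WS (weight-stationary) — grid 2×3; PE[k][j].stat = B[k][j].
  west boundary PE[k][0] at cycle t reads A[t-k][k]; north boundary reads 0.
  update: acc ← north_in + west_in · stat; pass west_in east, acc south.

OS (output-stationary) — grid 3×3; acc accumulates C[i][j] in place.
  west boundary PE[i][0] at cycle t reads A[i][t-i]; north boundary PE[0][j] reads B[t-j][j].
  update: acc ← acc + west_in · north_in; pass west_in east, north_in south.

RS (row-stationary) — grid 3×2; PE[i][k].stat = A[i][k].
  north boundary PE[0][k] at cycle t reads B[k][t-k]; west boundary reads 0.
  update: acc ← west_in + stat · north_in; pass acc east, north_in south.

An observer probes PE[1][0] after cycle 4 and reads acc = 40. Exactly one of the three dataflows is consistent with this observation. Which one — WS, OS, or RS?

WS (2×3 grid), PE[1][0]:
  c0 r1c0: 0 / 0 / 0
  c1 r1c0: 55 / 7 / 55
  c2 r1c0: 40 / 2 / 40
  c3 r1c0: 65 / 6 / 65
  c4 r1c0: 0 / 0 / 0
OS (3×3 grid), PE[1][0]:
  c0 r1c0: 0 / 0 / 0
  c1 r1c0: 30 / 6 / 5
  c2 r1c0: 40 / 2 / 5
  c3 r1c0: 40 / 0 / 0
  c4 r1c0: 40 / 0 / 0
RS (3×2 grid), PE[1][0]:
  c0 r1c0: 0 / 0 / 0
  c1 r1c0: 30 / 30 / 5
  c2 r1c0: 18 / 18 / 3
  c3 r1c0: 18 / 18 / 3
  c4 r1c0: 0 / 0 / 0

dataflow = OS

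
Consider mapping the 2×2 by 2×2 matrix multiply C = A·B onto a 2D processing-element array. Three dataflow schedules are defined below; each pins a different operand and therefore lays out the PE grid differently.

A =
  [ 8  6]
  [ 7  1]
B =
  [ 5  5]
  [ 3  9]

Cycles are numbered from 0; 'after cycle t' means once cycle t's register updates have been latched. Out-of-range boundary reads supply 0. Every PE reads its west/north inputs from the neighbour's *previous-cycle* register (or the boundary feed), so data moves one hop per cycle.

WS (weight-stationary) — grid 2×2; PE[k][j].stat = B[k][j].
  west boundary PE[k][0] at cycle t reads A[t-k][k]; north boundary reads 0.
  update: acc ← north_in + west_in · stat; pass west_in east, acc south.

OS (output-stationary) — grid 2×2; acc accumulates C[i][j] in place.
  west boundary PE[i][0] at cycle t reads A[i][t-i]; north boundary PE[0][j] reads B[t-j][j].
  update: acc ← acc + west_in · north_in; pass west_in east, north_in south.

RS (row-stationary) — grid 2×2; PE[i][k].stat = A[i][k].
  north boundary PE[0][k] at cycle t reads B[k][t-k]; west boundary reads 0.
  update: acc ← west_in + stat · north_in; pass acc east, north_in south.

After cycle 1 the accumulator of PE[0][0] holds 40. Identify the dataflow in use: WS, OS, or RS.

WS [2×2] PE[0][0] across cycles:
  [0] (0,0) acc=40 (h:8 v:40)
  [1] (0,0) acc=35 (h:7 v:35)
OS [2×2] PE[0][0] across cycles:
  [0] (0,0) acc=40 (h:8 v:5)
  [1] (0,0) acc=58 (h:6 v:3)
RS [2×2] PE[0][0] across cycles:
  [0] (0,0) acc=40 (h:40 v:5)
  [1] (0,0) acc=40 (h:40 v:5)

dataflow = RS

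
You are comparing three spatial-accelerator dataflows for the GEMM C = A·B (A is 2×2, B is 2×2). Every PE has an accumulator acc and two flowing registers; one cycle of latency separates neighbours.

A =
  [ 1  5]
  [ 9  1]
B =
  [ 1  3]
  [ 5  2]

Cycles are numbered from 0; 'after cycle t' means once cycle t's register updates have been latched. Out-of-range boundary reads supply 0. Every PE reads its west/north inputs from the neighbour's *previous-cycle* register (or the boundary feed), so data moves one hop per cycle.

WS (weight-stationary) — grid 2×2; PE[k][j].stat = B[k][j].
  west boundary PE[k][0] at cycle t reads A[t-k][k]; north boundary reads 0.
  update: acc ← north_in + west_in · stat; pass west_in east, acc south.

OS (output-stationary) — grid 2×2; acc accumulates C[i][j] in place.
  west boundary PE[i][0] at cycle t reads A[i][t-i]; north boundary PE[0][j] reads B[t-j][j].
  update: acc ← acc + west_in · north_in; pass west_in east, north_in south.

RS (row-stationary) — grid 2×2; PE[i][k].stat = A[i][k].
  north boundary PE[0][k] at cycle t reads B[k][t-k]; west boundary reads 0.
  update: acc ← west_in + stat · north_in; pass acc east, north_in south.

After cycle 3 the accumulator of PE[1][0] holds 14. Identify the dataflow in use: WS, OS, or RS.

Under WS (2×2), PE[1][0]:
  cycle 0: PE[1][0] → acc 0, east 0, south 0
  cycle 1: PE[1][0] → acc 26, east 5, south 26
  cycle 2: PE[1][0] → acc 14, east 1, south 14
  cycle 3: PE[1][0] → acc 0, east 0, south 0
Under OS (2×2), PE[1][0]:
  cycle 0: PE[1][0] → acc 0, east 0, south 0
  cycle 1: PE[1][0] → acc 9, east 9, south 1
  cycle 2: PE[1][0] → acc 14, east 1, south 5
  cycle 3: PE[1][0] → acc 14, east 0, south 0
Under RS (2×2), PE[1][0]:
  cycle 0: PE[1][0] → acc 0, east 0, south 0
  cycle 1: PE[1][0] → acc 9, east 9, south 1
  cycle 2: PE[1][0] → acc 27, east 27, south 3
  cycle 3: PE[1][0] → acc 0, east 0, south 0

dataflow = OS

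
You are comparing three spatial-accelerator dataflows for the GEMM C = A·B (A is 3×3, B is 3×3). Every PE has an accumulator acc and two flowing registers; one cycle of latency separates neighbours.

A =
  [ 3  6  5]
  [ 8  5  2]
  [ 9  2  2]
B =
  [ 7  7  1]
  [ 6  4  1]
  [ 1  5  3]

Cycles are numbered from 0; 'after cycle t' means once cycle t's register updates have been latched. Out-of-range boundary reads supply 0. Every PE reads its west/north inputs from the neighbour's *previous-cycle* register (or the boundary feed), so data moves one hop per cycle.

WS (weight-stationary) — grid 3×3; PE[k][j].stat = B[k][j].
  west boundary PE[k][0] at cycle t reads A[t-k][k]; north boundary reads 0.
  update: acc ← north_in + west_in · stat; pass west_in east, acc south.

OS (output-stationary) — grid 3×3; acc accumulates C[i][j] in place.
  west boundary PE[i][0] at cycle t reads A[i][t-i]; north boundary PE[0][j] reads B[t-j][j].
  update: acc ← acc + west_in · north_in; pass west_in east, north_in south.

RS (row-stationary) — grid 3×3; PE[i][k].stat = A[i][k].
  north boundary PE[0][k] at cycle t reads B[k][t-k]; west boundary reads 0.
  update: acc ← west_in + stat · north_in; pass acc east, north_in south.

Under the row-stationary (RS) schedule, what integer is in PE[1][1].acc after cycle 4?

RS 3×3: PE[1][1] cycle-by-cycle (with neighbour feeds):
  c0 r0c1: 0 / 0 / 0
  c0 r1c0: 0 / 0 / 0
  c0 r1c1: 0 / 0 / 0
  c1 r0c1: 57 / 57 / 6
  c1 r1c0: 56 / 56 / 7
  c1 r1c1: 0 / 0 / 0
  c2 r0c1: 45 / 45 / 4
  c2 r1c0: 56 / 56 / 7
  c2 r1c1: 86 / 86 / 6
  c3 r0c1: 9 / 9 / 1
  c3 r1c0: 8 / 8 / 1
  c3 r1c1: 76 / 76 / 4
  c4 r0c1: 0 / 0 / 0
  c4 r1c0: 0 / 0 / 0
  c4 r1c1: 13 / 13 / 1

PE[1][1].acc = 13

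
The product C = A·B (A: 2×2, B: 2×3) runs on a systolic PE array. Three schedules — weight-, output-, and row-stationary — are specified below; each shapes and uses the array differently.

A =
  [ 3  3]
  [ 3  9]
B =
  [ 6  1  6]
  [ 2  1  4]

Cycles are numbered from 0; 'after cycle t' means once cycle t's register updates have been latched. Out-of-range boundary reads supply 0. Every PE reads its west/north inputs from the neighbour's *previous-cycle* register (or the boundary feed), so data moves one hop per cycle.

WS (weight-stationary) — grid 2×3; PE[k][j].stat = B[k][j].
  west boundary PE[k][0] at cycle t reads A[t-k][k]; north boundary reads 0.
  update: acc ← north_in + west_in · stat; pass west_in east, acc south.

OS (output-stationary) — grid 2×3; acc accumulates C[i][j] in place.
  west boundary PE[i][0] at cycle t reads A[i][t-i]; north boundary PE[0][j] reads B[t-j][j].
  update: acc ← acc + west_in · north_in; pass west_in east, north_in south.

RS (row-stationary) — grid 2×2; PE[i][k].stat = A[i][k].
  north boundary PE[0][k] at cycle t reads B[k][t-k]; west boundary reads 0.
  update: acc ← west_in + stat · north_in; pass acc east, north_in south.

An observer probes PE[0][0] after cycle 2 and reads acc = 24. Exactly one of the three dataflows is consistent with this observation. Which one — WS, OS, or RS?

Under WS (2×3), PE[0][0]:
  0: (0,0).acc=18  regs=<3,18>
  1: (0,0).acc=18  regs=<3,18>
  2: (0,0).acc=0  regs=<0,0>
Under OS (2×3), PE[0][0]:
  0: (0,0).acc=18  regs=<3,6>
  1: (0,0).acc=24  regs=<3,2>
  2: (0,0).acc=24  regs=<0,0>
Under RS (2×2), PE[0][0]:
  0: (0,0).acc=18  regs=<18,6>
  1: (0,0).acc=3  regs=<3,1>
  2: (0,0).acc=18  regs=<18,6>

dataflow = OS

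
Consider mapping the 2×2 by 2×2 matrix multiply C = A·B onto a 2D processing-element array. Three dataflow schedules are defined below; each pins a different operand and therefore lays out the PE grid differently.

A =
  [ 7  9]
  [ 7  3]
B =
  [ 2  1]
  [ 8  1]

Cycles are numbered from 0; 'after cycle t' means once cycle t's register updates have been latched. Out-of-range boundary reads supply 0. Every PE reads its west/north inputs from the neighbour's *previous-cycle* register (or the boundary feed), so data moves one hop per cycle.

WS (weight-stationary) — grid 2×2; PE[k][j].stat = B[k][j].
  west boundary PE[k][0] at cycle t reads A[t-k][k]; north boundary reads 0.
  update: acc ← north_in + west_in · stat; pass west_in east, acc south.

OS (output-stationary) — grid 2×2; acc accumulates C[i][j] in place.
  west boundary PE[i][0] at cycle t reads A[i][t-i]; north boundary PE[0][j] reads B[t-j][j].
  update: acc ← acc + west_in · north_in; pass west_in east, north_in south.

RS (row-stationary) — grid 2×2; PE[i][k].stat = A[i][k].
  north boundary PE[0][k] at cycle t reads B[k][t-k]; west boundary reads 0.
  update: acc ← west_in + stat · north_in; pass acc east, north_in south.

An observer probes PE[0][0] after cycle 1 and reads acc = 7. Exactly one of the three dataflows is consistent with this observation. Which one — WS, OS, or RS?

Under WS (2×2), PE[0][0]:
  t=0 PE[0][0]: acc=14 h=7 v=14
  t=1 PE[0][0]: acc=14 h=7 v=14
Under OS (2×2), PE[0][0]:
  t=0 PE[0][0]: acc=14 h=7 v=2
  t=1 PE[0][0]: acc=86 h=9 v=8
Under RS (2×2), PE[0][0]:
  t=0 PE[0][0]: acc=14 h=14 v=2
  t=1 PE[0][0]: acc=7 h=7 v=1

dataflow = RS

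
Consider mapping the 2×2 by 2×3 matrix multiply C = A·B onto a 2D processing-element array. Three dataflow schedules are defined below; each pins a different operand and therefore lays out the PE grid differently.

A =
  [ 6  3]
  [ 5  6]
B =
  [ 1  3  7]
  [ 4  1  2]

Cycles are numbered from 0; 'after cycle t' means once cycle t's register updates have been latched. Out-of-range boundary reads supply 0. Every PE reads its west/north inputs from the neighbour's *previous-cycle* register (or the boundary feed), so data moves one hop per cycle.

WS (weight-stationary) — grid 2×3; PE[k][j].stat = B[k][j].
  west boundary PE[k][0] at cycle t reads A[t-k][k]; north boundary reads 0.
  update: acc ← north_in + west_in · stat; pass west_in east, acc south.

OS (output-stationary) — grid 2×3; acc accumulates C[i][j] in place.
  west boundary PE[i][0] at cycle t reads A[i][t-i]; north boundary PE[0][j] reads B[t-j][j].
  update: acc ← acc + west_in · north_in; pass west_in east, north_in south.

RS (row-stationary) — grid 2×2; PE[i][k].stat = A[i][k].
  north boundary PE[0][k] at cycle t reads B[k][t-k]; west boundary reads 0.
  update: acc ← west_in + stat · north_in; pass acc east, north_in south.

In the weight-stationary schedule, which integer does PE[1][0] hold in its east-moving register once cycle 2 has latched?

WS on a 2×3 grid — tracing PE[1][0] and its feeders:
  step 0 · PE0,0: acc=6; fwd→6 fwd↓6
  step 0 · PE1,0: acc=0; fwd→0 fwd↓0
  step 1 · PE0,0: acc=5; fwd→5 fwd↓5
  step 1 · PE1,0: acc=18; fwd→3 fwd↓18
  step 2 · PE0,0: acc=0; fwd→0 fwd↓0
  step 2 · PE1,0: acc=29; fwd→6 fwd↓29

register = 6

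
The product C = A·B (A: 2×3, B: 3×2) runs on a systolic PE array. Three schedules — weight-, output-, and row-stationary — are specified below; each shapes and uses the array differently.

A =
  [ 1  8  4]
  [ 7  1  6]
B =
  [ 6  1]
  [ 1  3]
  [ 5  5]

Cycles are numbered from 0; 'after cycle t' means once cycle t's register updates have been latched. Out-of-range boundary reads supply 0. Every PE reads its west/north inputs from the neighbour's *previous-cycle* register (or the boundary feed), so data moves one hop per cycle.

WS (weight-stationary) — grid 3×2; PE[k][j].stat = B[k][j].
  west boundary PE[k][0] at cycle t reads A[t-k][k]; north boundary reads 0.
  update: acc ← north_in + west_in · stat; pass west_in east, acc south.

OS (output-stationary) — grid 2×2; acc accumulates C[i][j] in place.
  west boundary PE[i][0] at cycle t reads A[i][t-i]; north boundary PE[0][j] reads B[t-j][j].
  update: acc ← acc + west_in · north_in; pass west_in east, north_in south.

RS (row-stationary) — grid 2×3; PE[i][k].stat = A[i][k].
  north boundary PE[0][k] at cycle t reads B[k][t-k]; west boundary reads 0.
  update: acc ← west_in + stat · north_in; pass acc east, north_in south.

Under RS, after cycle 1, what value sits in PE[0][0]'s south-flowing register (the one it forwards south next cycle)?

register = 1

RS on a 2×3 grid — tracing PE[0][0] and its feeders:
  c0 r0c0: 6 / 6 / 6
  c1 r0c0: 1 / 1 / 1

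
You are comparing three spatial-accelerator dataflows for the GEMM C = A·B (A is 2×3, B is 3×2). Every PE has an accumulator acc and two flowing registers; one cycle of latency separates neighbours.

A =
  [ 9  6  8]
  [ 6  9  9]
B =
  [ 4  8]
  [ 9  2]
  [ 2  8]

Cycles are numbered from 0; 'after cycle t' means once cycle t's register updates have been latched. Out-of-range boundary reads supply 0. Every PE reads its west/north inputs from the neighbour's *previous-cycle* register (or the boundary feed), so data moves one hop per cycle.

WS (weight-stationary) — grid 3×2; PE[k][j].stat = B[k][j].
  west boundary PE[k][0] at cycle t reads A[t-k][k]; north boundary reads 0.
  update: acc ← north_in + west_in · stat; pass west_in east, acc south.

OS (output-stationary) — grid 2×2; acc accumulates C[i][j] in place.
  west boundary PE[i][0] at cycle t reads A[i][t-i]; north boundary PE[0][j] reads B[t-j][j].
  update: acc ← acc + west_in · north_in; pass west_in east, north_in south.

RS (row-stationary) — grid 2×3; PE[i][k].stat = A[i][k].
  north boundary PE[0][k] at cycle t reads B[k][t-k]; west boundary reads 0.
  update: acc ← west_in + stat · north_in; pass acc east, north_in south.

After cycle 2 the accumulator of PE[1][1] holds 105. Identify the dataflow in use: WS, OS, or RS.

dataflow = RS

WS [3×2] PE[1][1] across cycles:
  cycle 0: PE[1][1] → acc 0, east 0, south 0
  cycle 1: PE[1][1] → acc 0, east 0, south 0
  cycle 2: PE[1][1] → acc 84, east 6, south 84
OS [2×2] PE[1][1] across cycles:
  cycle 0: PE[1][1] → acc 0, east 0, south 0
  cycle 1: PE[1][1] → acc 0, east 0, south 0
  cycle 2: PE[1][1] → acc 48, east 6, south 8
RS [2×3] PE[1][1] across cycles:
  cycle 0: PE[1][1] → acc 0, east 0, south 0
  cycle 1: PE[1][1] → acc 0, east 0, south 0
  cycle 2: PE[1][1] → acc 105, east 105, south 9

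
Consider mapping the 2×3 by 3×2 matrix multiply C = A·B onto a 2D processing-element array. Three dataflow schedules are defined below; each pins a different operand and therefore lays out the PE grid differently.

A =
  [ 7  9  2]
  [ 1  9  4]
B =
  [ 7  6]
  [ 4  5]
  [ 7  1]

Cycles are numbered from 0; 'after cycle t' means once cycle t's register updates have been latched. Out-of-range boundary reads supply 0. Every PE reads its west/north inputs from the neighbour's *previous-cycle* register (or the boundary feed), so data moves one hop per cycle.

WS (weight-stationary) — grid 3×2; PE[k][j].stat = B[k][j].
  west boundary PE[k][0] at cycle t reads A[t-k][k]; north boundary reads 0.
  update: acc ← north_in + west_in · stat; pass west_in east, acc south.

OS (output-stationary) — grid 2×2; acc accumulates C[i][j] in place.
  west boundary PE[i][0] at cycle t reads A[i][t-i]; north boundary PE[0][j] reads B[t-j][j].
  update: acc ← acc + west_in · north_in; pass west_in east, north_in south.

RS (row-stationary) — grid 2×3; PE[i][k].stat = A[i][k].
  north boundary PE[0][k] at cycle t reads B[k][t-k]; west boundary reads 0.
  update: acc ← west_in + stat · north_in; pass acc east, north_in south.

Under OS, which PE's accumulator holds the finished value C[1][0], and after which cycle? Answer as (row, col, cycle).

OS: C[1][0] accumulates in PE[1][0]:
  c0 r1c0: 0 / 0 / 0
  c1 r1c0: 7 / 1 / 7
  c2 r1c0: 43 / 9 / 4
  c3 r1c0: 71 / 4 / 7

(row, col, cycle) = (1, 0, 3)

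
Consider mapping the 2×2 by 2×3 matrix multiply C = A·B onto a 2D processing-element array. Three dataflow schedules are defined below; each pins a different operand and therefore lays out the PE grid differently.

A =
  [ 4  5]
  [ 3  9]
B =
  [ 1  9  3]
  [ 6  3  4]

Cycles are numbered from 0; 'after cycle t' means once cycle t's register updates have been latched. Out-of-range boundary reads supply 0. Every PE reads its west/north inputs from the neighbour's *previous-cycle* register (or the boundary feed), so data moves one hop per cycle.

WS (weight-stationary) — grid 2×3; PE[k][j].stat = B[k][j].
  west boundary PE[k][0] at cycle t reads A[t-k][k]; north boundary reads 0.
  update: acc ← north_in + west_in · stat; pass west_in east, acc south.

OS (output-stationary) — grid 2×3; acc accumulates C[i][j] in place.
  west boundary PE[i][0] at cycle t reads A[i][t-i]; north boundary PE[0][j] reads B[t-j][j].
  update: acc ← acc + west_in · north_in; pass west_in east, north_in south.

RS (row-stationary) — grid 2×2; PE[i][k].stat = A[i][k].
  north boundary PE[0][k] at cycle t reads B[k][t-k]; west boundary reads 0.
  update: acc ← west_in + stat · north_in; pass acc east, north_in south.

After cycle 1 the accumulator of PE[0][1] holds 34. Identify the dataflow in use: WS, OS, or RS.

dataflow = RS

WS (2×3 grid), PE[0][1]:
  after 0 — PE[0][1] acc=0, pass-E 0, pass-S 0
  after 1 — PE[0][1] acc=36, pass-E 4, pass-S 36
OS (2×3 grid), PE[0][1]:
  after 0 — PE[0][1] acc=0, pass-E 0, pass-S 0
  after 1 — PE[0][1] acc=36, pass-E 4, pass-S 9
RS (2×2 grid), PE[0][1]:
  after 0 — PE[0][1] acc=0, pass-E 0, pass-S 0
  after 1 — PE[0][1] acc=34, pass-E 34, pass-S 6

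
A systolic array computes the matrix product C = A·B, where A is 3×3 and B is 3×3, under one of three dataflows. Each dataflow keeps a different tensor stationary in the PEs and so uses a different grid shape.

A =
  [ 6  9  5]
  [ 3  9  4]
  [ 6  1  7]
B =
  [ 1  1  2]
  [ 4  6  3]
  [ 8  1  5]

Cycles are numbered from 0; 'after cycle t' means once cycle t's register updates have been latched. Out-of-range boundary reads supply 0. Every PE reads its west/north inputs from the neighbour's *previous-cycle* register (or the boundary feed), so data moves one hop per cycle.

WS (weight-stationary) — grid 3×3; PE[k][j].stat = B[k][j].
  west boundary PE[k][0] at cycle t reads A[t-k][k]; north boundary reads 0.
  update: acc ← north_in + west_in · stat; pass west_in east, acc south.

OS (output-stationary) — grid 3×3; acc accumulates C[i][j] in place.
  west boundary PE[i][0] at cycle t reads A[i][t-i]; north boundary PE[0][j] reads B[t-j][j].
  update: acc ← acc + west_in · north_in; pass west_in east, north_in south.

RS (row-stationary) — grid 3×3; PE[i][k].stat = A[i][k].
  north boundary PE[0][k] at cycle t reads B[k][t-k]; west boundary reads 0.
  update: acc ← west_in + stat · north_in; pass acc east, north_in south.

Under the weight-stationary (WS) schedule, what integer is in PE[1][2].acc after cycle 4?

PE[1][2].acc = 33

Tracing WS — 3×3 array, target PE[1][2]:
  t=0 PE[0][2]: acc=0 h=0 v=0
  t=0 PE[1][1]: acc=0 h=0 v=0
  t=0 PE[1][2]: acc=0 h=0 v=0
  t=1 PE[0][2]: acc=0 h=0 v=0
  t=1 PE[1][1]: acc=0 h=0 v=0
  t=1 PE[1][2]: acc=0 h=0 v=0
  t=2 PE[0][2]: acc=12 h=6 v=12
  t=2 PE[1][1]: acc=60 h=9 v=60
  t=2 PE[1][2]: acc=0 h=0 v=0
  t=3 PE[0][2]: acc=6 h=3 v=6
  t=3 PE[1][1]: acc=57 h=9 v=57
  t=3 PE[1][2]: acc=39 h=9 v=39
  t=4 PE[0][2]: acc=12 h=6 v=12
  t=4 PE[1][1]: acc=12 h=1 v=12
  t=4 PE[1][2]: acc=33 h=9 v=33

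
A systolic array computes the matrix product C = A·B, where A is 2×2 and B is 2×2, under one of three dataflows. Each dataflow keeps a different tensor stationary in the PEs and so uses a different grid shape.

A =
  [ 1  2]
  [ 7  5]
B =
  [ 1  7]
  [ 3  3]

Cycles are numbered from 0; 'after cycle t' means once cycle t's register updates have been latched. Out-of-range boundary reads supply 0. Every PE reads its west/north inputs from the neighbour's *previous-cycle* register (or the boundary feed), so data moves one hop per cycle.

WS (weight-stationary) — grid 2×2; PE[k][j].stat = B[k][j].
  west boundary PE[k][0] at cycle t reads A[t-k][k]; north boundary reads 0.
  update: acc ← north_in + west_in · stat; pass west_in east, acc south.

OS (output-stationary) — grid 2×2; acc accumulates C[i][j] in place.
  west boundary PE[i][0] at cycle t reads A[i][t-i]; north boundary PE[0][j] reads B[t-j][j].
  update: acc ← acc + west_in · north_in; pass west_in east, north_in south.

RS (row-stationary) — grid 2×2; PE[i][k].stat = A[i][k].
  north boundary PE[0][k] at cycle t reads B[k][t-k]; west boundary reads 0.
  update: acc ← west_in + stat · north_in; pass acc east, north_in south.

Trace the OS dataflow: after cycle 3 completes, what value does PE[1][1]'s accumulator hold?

PE[1][1].acc = 64

OS on a 2×2 grid — tracing PE[1][1] and its feeders:
  [0] (0,1) acc=0 (h:0 v:0)
  [0] (1,0) acc=0 (h:0 v:0)
  [0] (1,1) acc=0 (h:0 v:0)
  [1] (0,1) acc=7 (h:1 v:7)
  [1] (1,0) acc=7 (h:7 v:1)
  [1] (1,1) acc=0 (h:0 v:0)
  [2] (0,1) acc=13 (h:2 v:3)
  [2] (1,0) acc=22 (h:5 v:3)
  [2] (1,1) acc=49 (h:7 v:7)
  [3] (0,1) acc=13 (h:0 v:0)
  [3] (1,0) acc=22 (h:0 v:0)
  [3] (1,1) acc=64 (h:5 v:3)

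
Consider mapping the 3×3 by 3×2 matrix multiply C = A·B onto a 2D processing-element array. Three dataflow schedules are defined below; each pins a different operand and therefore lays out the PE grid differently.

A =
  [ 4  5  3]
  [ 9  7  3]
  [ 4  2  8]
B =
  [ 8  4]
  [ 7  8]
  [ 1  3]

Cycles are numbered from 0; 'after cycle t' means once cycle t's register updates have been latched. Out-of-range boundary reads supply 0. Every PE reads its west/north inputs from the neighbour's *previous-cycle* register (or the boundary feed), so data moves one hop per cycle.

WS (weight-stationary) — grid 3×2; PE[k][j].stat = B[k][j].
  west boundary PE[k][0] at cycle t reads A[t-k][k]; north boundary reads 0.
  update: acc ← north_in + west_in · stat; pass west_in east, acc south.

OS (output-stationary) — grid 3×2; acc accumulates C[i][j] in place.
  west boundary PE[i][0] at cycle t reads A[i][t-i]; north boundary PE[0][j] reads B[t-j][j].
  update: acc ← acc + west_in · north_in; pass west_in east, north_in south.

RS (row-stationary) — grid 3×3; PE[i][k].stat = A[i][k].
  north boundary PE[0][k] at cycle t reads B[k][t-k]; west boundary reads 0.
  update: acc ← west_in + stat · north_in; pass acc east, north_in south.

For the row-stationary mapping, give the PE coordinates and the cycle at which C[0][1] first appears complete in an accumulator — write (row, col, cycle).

RS — PE[0][2] is where C[0][1] collects:
  after 0 — PE[0][2] acc=0, pass-E 0, pass-S 0
  after 1 — PE[0][2] acc=0, pass-E 0, pass-S 0
  after 2 — PE[0][2] acc=70, pass-E 70, pass-S 1
  after 3 — PE[0][2] acc=65, pass-E 65, pass-S 3

(row, col, cycle) = (0, 2, 3)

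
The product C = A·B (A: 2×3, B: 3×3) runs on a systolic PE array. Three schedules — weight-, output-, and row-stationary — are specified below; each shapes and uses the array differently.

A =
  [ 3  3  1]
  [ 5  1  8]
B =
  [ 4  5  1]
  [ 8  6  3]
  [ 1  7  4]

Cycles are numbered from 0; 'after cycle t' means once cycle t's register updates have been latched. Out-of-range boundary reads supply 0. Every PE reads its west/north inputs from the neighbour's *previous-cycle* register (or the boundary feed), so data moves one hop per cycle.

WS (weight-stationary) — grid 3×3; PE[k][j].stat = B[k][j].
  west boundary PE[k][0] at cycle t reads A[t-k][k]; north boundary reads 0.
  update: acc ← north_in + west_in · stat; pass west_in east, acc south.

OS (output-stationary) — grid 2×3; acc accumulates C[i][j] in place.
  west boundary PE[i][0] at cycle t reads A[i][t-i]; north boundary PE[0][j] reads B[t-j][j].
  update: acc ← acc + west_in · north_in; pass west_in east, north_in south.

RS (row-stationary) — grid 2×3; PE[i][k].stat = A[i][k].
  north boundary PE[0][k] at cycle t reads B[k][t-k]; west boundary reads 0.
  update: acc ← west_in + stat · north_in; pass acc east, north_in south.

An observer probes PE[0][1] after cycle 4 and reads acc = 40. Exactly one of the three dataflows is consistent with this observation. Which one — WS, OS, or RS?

dataflow = OS

— WS: 3×3; PE[0][1] trace:
  step 0 · PE0,1: acc=0; fwd→0 fwd↓0
  step 1 · PE0,1: acc=15; fwd→3 fwd↓15
  step 2 · PE0,1: acc=25; fwd→5 fwd↓25
  step 3 · PE0,1: acc=0; fwd→0 fwd↓0
  step 4 · PE0,1: acc=0; fwd→0 fwd↓0
— OS: 2×3; PE[0][1] trace:
  step 0 · PE0,1: acc=0; fwd→0 fwd↓0
  step 1 · PE0,1: acc=15; fwd→3 fwd↓5
  step 2 · PE0,1: acc=33; fwd→3 fwd↓6
  step 3 · PE0,1: acc=40; fwd→1 fwd↓7
  step 4 · PE0,1: acc=40; fwd→0 fwd↓0
— RS: 2×3; PE[0][1] trace:
  step 0 · PE0,1: acc=0; fwd→0 fwd↓0
  step 1 · PE0,1: acc=36; fwd→36 fwd↓8
  step 2 · PE0,1: acc=33; fwd→33 fwd↓6
  step 3 · PE0,1: acc=12; fwd→12 fwd↓3
  step 4 · PE0,1: acc=0; fwd→0 fwd↓0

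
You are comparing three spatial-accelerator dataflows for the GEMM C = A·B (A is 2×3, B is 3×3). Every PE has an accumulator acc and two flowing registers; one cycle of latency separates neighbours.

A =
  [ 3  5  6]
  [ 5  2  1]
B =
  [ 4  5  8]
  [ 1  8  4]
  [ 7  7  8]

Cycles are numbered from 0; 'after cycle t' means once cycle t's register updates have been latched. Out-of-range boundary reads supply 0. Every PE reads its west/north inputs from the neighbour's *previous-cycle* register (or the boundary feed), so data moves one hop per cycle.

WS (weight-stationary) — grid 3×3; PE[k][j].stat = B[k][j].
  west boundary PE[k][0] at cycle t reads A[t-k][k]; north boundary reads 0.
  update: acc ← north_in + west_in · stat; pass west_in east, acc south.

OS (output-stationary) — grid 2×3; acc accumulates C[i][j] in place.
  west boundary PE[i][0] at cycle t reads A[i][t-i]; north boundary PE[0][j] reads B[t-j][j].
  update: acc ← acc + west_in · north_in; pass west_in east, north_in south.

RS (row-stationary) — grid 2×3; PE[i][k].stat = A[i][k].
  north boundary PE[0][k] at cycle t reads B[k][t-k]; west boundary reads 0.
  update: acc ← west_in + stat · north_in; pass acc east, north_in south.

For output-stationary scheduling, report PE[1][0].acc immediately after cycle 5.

PE[1][0].acc = 29

OS on a 2×3 grid — tracing PE[1][0] and its feeders:
  c0 r0c0: 12 / 3 / 4
  c0 r1c0: 0 / 0 / 0
  c1 r0c0: 17 / 5 / 1
  c1 r1c0: 20 / 5 / 4
  c2 r0c0: 59 / 6 / 7
  c2 r1c0: 22 / 2 / 1
  c3 r0c0: 59 / 0 / 0
  c3 r1c0: 29 / 1 / 7
  c4 r0c0: 59 / 0 / 0
  c4 r1c0: 29 / 0 / 0
  c5 r0c0: 59 / 0 / 0
  c5 r1c0: 29 / 0 / 0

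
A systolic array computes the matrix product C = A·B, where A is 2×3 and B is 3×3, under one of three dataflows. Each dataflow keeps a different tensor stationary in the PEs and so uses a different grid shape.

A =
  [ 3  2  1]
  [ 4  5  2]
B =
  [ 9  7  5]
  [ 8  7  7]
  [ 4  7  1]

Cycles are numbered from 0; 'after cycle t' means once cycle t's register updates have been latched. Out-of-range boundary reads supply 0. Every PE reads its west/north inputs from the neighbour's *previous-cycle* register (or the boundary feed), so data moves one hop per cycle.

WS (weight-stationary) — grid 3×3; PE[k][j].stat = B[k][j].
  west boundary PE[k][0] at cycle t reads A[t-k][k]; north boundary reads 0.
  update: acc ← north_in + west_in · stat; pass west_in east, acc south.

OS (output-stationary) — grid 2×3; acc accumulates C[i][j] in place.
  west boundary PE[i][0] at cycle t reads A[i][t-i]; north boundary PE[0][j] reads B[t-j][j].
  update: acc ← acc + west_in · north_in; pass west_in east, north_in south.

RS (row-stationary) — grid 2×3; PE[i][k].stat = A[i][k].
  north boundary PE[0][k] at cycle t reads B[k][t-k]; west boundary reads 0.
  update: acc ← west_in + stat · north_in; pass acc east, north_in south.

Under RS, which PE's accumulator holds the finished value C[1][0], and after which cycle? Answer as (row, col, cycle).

(row, col, cycle) = (1, 2, 3)

RS: C[1][0] accumulates in PE[1][2]:
  cycle 0: PE[1][2] → acc 0, east 0, south 0
  cycle 1: PE[1][2] → acc 0, east 0, south 0
  cycle 2: PE[1][2] → acc 0, east 0, south 0
  cycle 3: PE[1][2] → acc 84, east 84, south 4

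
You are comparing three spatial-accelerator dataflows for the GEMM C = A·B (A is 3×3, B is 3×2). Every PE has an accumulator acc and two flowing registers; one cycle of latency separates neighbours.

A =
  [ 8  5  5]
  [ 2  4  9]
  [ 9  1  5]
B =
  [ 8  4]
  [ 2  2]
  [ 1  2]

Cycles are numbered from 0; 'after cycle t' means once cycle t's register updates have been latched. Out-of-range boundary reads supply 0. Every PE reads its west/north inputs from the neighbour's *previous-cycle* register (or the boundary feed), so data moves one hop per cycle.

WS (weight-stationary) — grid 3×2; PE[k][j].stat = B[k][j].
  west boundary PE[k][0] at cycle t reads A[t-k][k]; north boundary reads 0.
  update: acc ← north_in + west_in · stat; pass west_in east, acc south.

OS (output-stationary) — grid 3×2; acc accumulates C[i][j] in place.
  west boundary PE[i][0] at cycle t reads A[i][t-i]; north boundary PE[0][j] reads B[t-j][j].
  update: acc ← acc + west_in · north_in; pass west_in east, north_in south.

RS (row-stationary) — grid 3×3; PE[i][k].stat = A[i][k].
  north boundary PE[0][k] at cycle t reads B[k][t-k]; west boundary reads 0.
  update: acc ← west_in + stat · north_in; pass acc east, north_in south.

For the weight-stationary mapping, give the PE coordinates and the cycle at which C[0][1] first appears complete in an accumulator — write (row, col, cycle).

Under WS, C[0][1] lands at PE[2][1]:
  @0  [2,1]  acc 0  |  →0  ↓0
  @1  [2,1]  acc 0  |  →0  ↓0
  @2  [2,1]  acc 0  |  →0  ↓0
  @3  [2,1]  acc 52  |  →5  ↓52

(row, col, cycle) = (2, 1, 3)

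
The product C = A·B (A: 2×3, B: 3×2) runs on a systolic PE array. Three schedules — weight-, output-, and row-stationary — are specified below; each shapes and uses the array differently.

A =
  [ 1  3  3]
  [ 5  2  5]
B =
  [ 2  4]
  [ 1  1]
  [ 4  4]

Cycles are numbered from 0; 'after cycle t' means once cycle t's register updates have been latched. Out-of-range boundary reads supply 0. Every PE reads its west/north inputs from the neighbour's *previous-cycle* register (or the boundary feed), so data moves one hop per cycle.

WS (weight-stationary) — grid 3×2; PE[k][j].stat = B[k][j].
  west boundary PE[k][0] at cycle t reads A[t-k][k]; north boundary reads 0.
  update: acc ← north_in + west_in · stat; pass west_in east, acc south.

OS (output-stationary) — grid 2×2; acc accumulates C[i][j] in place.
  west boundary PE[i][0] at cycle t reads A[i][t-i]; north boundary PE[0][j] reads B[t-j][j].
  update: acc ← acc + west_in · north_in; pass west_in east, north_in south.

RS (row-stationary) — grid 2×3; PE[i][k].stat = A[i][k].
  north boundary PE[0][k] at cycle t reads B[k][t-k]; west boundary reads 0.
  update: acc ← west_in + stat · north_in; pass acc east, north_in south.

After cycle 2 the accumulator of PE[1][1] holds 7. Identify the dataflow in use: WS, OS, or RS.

dataflow = WS

Under WS (3×2), PE[1][1]:
  cycle 0: PE[1][1] → acc 0, east 0, south 0
  cycle 1: PE[1][1] → acc 0, east 0, south 0
  cycle 2: PE[1][1] → acc 7, east 3, south 7
Under OS (2×2), PE[1][1]:
  cycle 0: PE[1][1] → acc 0, east 0, south 0
  cycle 1: PE[1][1] → acc 0, east 0, south 0
  cycle 2: PE[1][1] → acc 20, east 5, south 4
Under RS (2×3), PE[1][1]:
  cycle 0: PE[1][1] → acc 0, east 0, south 0
  cycle 1: PE[1][1] → acc 0, east 0, south 0
  cycle 2: PE[1][1] → acc 12, east 12, south 1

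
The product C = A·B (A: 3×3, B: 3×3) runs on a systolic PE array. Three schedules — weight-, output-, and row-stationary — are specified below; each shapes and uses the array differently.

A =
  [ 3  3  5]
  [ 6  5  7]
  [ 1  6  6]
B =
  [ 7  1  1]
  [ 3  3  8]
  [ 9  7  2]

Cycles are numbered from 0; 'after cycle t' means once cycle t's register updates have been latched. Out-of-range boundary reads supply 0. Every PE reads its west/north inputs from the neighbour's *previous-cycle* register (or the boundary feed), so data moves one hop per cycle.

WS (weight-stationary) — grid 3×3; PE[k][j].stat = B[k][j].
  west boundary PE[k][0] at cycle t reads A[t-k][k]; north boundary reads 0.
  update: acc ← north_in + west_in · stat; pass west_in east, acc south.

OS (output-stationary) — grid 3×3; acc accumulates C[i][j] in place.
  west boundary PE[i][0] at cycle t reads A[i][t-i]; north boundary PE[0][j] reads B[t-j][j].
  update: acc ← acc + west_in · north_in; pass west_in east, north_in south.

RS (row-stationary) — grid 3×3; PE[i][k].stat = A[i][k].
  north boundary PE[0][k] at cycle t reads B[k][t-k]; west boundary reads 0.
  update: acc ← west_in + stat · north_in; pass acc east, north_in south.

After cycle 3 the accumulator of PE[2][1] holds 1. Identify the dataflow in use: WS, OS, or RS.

dataflow = OS

— WS: 3×3; PE[2][1] trace:
  step 0 · PE2,1: acc=0; fwd→0 fwd↓0
  step 1 · PE2,1: acc=0; fwd→0 fwd↓0
  step 2 · PE2,1: acc=0; fwd→0 fwd↓0
  step 3 · PE2,1: acc=47; fwd→5 fwd↓47
— OS: 3×3; PE[2][1] trace:
  step 0 · PE2,1: acc=0; fwd→0 fwd↓0
  step 1 · PE2,1: acc=0; fwd→0 fwd↓0
  step 2 · PE2,1: acc=0; fwd→0 fwd↓0
  step 3 · PE2,1: acc=1; fwd→1 fwd↓1
— RS: 3×3; PE[2][1] trace:
  step 0 · PE2,1: acc=0; fwd→0 fwd↓0
  step 1 · PE2,1: acc=0; fwd→0 fwd↓0
  step 2 · PE2,1: acc=0; fwd→0 fwd↓0
  step 3 · PE2,1: acc=25; fwd→25 fwd↓3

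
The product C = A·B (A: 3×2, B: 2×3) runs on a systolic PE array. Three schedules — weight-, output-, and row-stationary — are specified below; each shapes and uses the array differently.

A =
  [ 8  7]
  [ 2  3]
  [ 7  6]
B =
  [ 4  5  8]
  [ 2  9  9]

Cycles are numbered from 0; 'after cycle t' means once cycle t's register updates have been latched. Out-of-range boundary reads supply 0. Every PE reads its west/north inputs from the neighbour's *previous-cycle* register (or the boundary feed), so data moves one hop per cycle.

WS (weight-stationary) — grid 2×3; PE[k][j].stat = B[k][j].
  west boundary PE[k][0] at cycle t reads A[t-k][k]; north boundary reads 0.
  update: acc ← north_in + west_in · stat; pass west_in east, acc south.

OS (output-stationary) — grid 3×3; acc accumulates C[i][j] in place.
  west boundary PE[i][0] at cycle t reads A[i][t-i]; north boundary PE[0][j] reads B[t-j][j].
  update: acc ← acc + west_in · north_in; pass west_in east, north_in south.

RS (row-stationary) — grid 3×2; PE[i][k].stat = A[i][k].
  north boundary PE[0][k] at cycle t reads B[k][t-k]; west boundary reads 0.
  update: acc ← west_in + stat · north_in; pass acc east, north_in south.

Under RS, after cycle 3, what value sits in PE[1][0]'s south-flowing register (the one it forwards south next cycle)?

register = 8

RS on a 3×2 grid — tracing PE[1][0] and its feeders:
  c0 r0c0: 32 / 32 / 4
  c0 r1c0: 0 / 0 / 0
  c1 r0c0: 40 / 40 / 5
  c1 r1c0: 8 / 8 / 4
  c2 r0c0: 64 / 64 / 8
  c2 r1c0: 10 / 10 / 5
  c3 r0c0: 0 / 0 / 0
  c3 r1c0: 16 / 16 / 8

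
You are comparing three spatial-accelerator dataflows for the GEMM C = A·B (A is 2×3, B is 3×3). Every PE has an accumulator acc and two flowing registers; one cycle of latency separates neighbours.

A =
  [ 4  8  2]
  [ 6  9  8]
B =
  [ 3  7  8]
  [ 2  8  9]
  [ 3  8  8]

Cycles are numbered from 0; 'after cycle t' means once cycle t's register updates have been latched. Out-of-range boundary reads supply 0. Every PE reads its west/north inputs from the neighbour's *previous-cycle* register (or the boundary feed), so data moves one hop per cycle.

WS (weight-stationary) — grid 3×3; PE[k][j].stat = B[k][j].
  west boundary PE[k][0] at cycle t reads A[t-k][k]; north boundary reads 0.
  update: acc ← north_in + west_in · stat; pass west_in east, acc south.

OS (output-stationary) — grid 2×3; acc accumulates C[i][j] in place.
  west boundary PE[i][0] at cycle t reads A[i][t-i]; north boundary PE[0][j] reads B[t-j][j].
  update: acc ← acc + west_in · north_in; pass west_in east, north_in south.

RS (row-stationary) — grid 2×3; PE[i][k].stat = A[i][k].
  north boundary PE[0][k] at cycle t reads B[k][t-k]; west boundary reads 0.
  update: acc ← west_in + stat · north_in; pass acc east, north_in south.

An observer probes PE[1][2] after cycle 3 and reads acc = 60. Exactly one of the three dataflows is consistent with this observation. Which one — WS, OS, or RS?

Under WS (3×3), PE[1][2]:
  t=0 PE[1][2]: acc=0 h=0 v=0
  t=1 PE[1][2]: acc=0 h=0 v=0
  t=2 PE[1][2]: acc=0 h=0 v=0
  t=3 PE[1][2]: acc=104 h=8 v=104
Under OS (2×3), PE[1][2]:
  t=0 PE[1][2]: acc=0 h=0 v=0
  t=1 PE[1][2]: acc=0 h=0 v=0
  t=2 PE[1][2]: acc=0 h=0 v=0
  t=3 PE[1][2]: acc=48 h=6 v=8
Under RS (2×3), PE[1][2]:
  t=0 PE[1][2]: acc=0 h=0 v=0
  t=1 PE[1][2]: acc=0 h=0 v=0
  t=2 PE[1][2]: acc=0 h=0 v=0
  t=3 PE[1][2]: acc=60 h=60 v=3

dataflow = RS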